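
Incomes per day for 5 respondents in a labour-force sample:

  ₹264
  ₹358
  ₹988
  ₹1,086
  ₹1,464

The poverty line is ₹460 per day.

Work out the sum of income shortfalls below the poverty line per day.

₹298

Below z: ₹264, ₹358 (q = 2 of N = 5).
Individual gaps: 460−264 = 196; 460−358 = 102.
Aggregate gap = ₹298.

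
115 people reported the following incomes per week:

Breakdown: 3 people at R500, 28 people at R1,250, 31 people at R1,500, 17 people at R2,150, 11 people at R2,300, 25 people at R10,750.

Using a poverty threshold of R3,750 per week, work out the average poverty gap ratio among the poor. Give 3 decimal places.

Below z: 3×R500, 28×R1,250, 31×R1,500, 17×R2,150, 11×R2,300 (q = 90 of N = 115).
Shortfall ratios (z−y)/z: 0.8667 (×3), 0.6667 (×28), 0.6000 (×31), 0.4267 (×17), 0.3867 (×11); sum = 51.373333.
I averages over the q = 90 poor units only: 51.373333 / 90 = 0.571.

0.571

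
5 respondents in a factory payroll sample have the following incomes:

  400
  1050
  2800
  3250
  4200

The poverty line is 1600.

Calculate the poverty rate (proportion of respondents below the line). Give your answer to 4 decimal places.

0.4000

2 of the 5 respondents have income below 1600.
H = 2/5 = 0.4000.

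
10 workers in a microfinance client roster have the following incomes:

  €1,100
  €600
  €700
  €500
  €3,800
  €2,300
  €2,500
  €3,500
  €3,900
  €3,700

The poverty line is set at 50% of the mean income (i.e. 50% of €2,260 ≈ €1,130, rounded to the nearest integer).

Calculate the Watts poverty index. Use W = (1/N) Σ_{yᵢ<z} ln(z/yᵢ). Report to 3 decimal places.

0.195

Below z: €500, €600, €700, €1,100 (q = 4 of N = 10).
Log gaps: ln(1130/500) = 0.8154; ln(1130/600) = 0.6330; ln(1130/700) = 0.4789; ln(1130/1100) = 0.0269.
W = 1.954208 / 10 = 0.195.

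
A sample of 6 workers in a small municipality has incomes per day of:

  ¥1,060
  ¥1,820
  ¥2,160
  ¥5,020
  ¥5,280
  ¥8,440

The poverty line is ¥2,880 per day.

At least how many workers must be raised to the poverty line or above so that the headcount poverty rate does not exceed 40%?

Currently q = 3 of N = 6 are below the line (H = 0.500).
A headcount ratio of at most 40% allows at most ⌊0.40 × 6⌋ = 2 poor workers.
So at least 3 − 2 = 1 must be lifted.

1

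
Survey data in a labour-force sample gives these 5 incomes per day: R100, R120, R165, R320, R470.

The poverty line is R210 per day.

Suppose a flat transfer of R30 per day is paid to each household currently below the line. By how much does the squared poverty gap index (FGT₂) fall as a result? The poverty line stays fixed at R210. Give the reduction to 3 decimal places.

Before: below the line — R100, R120, R165; squared poverty gap index (FGT₂) = 0.10079.
After the R30 transfer: below the line — R130, R150, R195; squared poverty gap index (FGT₂) = 0.04637.
Reduction = 0.10079 − 0.04637 = 0.054.

0.054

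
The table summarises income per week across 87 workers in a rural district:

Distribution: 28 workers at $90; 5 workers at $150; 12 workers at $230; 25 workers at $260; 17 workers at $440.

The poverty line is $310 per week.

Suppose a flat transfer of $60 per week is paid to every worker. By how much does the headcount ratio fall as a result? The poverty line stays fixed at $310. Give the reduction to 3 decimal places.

Before: below the line — 28×$90, 5×$150, 12×$230, 25×$260; headcount ratio = 0.80460.
After the $60 transfer: below the line — 28×$150, 5×$210, 12×$290; headcount ratio = 0.51724.
Reduction = 0.80460 − 0.51724 = 0.287.

0.287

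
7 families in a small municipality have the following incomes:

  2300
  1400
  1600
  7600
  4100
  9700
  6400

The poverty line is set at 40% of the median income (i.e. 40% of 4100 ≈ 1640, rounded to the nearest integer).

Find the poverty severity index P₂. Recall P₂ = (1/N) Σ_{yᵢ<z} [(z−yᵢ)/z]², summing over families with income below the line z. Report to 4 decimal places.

0.0031

Below the line: 1400, 1600 (q = 2 of N = 7).
Shortfall ratios: (1640−1400)/1640 = 0.1463; (1640−1600)/1640 = 0.0244.
Squared: 0.0214; 0.0006.
Sum = 0.022011; P₂ = 0.022011 / 7 = 0.0031.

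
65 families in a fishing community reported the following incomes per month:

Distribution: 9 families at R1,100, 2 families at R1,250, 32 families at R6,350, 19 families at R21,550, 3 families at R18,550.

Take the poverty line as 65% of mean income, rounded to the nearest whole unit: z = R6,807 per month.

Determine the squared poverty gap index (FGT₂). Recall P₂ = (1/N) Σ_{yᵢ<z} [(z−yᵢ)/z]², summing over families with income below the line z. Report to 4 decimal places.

Incomes under z: 9×R1,100, 2×R1,250, 32×R6,350 (q = 43 of N = 65).
Shortfall ratios: (6807−1100)/6807 = 0.8384 (×9); (6807−1250)/6807 = 0.8164 (×2); (6807−6350)/6807 = 0.0671 (×32).
Squared: 0.7029 (×9); 0.6665 (×2); 0.0045 (×32).
Sum = 7.803396; P₂ = 7.803396 / 65 = 0.1201.

0.1201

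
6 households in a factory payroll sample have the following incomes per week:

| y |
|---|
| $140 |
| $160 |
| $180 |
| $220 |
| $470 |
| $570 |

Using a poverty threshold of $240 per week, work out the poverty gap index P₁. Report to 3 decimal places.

Incomes under z: $140, $160, $180, $220 (q = 4 of N = 6).
Relative gaps: (240−140)/240 = 0.4167; (240−160)/240 = 0.3333; (240−180)/240 = 0.2500; (240−220)/240 = 0.0833.
Σ = 1.083333. Dividing by the full population N = 6 gives P₁ = 0.181.

0.181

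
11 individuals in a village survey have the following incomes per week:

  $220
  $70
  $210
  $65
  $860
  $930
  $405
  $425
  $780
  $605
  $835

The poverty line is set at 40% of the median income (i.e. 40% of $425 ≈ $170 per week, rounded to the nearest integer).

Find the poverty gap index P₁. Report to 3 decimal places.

Incomes under z: $65, $70 (q = 2 of N = 11).
Normalized shortfalls: (170−65)/170 = 0.6176; (170−70)/170 = 0.5882.
Σ = 1.205882. Dividing by the full population N = 11 gives P₁ = 0.110.

0.110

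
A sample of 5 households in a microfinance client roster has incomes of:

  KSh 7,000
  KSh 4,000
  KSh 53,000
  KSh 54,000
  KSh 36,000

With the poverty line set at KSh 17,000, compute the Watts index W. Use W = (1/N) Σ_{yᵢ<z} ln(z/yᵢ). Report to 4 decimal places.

0.4668

Poor units: KSh 4,000, KSh 7,000 (q = 2 of N = 5).
Log shortfalls: ln(17000/4000) = 1.4469; ln(17000/7000) = 0.8873.
W = 2.334222 / 5 = 0.4668.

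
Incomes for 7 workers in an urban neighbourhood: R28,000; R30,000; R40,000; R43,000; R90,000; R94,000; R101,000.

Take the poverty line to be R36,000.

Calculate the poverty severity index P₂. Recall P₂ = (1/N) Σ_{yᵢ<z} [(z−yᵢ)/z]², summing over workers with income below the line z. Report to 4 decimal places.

Below z: R28,000, R30,000 (q = 2 of N = 7).
Relative gaps: (36000−28000)/36000 = 0.2222; (36000−30000)/36000 = 0.1667.
Squared: 0.0494; 0.0278.
Sum = 0.077160; P₂ = 0.077160 / 7 = 0.0110.

0.0110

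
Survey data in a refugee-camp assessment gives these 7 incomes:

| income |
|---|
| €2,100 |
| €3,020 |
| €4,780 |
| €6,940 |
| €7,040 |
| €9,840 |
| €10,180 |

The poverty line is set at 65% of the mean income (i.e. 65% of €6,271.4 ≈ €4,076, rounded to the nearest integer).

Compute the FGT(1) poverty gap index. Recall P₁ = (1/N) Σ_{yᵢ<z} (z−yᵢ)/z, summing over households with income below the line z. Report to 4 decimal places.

Below z: €2,100, €3,020 (q = 2 of N = 7).
Shortfall ratios: (4076−2100)/4076 = 0.4848; (4076−3020)/4076 = 0.2591.
Σ = 0.743867. Dividing by the full population N = 7 gives P₁ = 0.1063.

0.1063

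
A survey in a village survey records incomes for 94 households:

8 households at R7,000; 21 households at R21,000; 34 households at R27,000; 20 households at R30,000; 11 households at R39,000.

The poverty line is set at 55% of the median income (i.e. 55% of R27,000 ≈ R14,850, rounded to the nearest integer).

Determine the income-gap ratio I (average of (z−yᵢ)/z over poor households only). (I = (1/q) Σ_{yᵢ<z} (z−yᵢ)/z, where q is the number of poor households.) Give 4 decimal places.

Below the line: 8×R7,000 (q = 8 of N = 94).
Relative gaps: 0.5286 (×8); sum = 4.228956.
The income-gap ratio divides by q (the poor only): 4.228956 / 8 = 0.5286.

0.5286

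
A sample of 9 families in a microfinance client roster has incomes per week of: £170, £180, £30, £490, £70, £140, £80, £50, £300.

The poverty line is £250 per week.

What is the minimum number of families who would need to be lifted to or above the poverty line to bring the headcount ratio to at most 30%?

7 of the 9 families are poor, so H = 7/9 = 0.778.
A headcount ratio of at most 30% allows at most ⌊0.30 × 9⌋ = 2 poor families.
So at least 7 − 2 = 5 must be lifted.

5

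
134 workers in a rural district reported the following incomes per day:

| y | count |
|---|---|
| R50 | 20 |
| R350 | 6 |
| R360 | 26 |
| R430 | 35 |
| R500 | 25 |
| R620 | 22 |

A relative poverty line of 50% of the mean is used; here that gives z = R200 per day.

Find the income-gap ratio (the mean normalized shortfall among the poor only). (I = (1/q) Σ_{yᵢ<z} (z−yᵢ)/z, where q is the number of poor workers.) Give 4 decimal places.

0.7500

Poor units: 20×R50 (q = 20 of N = 134).
Shortfall ratios (z−y)/z: 0.7500 (×20); sum = 15.000000.
I averages over the q = 20 poor units only: 15.000000 / 20 = 0.7500.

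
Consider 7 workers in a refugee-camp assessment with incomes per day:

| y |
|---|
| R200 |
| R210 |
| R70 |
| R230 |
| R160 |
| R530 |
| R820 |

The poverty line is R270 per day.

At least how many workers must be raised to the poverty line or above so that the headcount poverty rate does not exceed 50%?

5 of the 7 workers are poor, so H = 5/7 = 0.714.
A headcount ratio of at most 50% allows at most ⌊0.50 × 7⌋ = 3 poor workers.
So at least 5 − 3 = 2 must be lifted.

2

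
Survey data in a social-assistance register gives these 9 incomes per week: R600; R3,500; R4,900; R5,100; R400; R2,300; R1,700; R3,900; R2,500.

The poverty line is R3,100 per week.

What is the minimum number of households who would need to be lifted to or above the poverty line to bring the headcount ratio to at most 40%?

2

5 of the 9 households are poor, so H = 5/9 = 0.556.
A headcount ratio of at most 40% allows at most ⌊0.40 × 9⌋ = 3 poor households.
So at least 5 − 3 = 2 must be lifted.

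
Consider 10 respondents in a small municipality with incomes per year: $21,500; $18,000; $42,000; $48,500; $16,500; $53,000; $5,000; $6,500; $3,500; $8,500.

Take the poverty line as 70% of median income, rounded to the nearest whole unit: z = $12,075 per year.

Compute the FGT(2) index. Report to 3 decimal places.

Below z: $3,500, $5,000, $6,500, $8,500 (q = 4 of N = 10).
Gap ratios (z−y)/z: (12075−3500)/12075 = 0.7101; (12075−5000)/12075 = 0.5859; (12075−6500)/12075 = 0.4617; (12075−8500)/12075 = 0.2961.
Squared: 0.5043; 0.3433; 0.2132; 0.0877.
Sum = 1.148430; P₂ = 1.148430 / 10 = 0.115.

0.115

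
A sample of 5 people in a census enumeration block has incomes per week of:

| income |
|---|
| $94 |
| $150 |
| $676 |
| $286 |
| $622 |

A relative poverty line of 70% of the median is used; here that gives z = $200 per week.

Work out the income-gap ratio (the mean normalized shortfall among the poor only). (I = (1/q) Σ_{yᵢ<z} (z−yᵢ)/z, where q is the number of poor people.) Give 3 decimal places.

Below the line: $94, $150 (q = 2 of N = 5).
Shortfall ratios (z−y)/z: 0.5300, 0.2500; sum = 0.780000.
I averages over the q = 2 poor units only: 0.780000 / 2 = 0.390.

0.390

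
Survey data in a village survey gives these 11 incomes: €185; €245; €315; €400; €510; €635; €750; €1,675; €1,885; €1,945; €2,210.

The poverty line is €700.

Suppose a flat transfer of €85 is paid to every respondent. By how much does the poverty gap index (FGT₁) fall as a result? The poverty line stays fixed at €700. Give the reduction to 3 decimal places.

Before: below the line — €185, €245, €315, €400, €510, €635; poverty gap index (FGT₁) = 0.24805.
After the €85 transfer: below the line — €270, €330, €400, €485, €595; poverty gap index (FGT₁) = 0.18442.
Reduction = 0.24805 − 0.18442 = 0.064.

0.064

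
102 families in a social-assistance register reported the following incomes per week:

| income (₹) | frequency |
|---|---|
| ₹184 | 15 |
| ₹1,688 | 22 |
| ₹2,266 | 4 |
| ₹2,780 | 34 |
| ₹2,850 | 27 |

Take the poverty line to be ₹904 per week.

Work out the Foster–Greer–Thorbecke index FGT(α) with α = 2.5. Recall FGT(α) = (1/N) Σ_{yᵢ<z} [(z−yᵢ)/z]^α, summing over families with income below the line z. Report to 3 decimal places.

Incomes under z: 15×₹184 (q = 15 of N = 102).
Relative gaps: (904−184)/904 = 0.7965 (×15).
Raised to α = 2.5: 0.56612 (×15).
Sum = 8.491833; FGT(2.5) = 8.491833 / 102 = 0.083.

0.083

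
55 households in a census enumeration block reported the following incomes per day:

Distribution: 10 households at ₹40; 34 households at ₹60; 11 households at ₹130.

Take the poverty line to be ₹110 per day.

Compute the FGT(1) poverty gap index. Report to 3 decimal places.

0.397

Below the line: 10×₹40, 34×₹60 (q = 44 of N = 55).
Normalized shortfalls: (110−40)/110 = 0.6364 (×10); (110−60)/110 = 0.4545 (×34).
Sum of shortfalls = 21.818182; P₁ averages over all N: 21.818182 / 55 = 0.397.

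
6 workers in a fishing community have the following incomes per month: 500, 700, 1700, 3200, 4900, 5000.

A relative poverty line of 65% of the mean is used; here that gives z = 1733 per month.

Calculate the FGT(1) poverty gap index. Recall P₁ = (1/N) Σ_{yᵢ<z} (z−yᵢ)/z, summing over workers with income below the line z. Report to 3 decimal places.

0.221

Below the line: 500, 700, 1700 (q = 3 of N = 6).
Shortfall ratios: (1733−500)/1733 = 0.7115; (1733−700)/1733 = 0.5961; (1733−1700)/1733 = 0.0190.
Σ = 1.326601. Dividing by the full population N = 6 gives P₁ = 0.221.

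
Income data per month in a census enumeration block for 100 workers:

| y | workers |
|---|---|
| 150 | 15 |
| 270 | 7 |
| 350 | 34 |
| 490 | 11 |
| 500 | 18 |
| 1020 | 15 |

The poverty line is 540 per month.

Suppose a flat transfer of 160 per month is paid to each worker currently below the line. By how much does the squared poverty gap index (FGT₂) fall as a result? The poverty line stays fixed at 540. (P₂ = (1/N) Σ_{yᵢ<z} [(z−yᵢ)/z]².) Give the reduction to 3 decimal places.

Before: below the line — 15×150, 7×270, 34×350, 11×490, 18×500; squared poverty gap index (FGT₂) = 0.13976.
After the 160 transfer: below the line — 15×310, 7×430, 34×510; squared poverty gap index (FGT₂) = 0.03117.
Reduction = 0.13976 − 0.03117 = 0.109.

0.109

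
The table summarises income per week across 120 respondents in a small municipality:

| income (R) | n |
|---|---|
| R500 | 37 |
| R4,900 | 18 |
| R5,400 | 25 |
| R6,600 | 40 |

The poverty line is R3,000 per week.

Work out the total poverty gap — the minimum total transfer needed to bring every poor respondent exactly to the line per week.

Below the line: 37×R500 (q = 37 of N = 120).
Individual gaps: 37×(3000−500) = 92500.
Aggregate gap = R92,500.

R92,500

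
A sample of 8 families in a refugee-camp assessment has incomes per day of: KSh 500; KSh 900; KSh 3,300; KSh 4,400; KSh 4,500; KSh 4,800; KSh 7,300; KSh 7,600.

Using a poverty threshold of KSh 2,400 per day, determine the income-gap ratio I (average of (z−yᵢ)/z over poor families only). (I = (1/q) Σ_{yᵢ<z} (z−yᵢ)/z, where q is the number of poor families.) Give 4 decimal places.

Poor units: KSh 500, KSh 900 (q = 2 of N = 8).
Relative gaps: 0.7917, 0.6250; sum = 1.416667.
The income-gap ratio divides by q (the poor only): 1.416667 / 2 = 0.7083.

0.7083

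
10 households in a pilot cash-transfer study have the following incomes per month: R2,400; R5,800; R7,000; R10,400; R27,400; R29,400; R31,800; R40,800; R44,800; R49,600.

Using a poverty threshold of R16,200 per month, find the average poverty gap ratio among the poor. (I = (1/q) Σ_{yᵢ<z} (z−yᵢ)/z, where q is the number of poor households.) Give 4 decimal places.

0.6049

Poor units: R2,400, R5,800, R7,000, R10,400 (q = 4 of N = 10).
Shortfall ratios (z−y)/z: 0.8519, 0.6420, 0.5679, 0.3580; sum = 2.419753.
The income-gap ratio divides by q (the poor only): 2.419753 / 4 = 0.6049.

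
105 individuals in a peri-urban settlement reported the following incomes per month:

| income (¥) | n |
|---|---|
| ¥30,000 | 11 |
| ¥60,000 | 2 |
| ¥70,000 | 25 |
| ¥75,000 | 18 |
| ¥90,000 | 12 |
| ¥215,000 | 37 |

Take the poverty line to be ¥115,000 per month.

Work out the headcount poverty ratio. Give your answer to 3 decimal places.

0.648

68 of the 105 individuals have income below ¥115,000.
H = 68/105 = 0.648.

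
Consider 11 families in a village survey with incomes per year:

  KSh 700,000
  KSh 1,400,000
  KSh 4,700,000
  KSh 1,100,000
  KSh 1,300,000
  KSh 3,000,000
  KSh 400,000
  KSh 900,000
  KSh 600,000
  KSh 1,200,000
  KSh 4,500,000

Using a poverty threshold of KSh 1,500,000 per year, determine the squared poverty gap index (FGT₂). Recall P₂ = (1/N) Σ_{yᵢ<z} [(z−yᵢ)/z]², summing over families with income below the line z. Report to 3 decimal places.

Below z: KSh 400,000, KSh 600,000, KSh 700,000, KSh 900,000, KSh 1,100,000, KSh 1,200,000, KSh 1,300,000, KSh 1,400,000 (q = 8 of N = 11).
Normalized shortfalls: (1500000−400000)/1500000 = 0.7333; (1500000−600000)/1500000 = 0.6000; (1500000−700000)/1500000 = 0.5333; (1500000−900000)/1500000 = 0.4000; (1500000−1100000)/1500000 = 0.2667; (1500000−1200000)/1500000 = 0.2000; (1500000−1300000)/1500000 = 0.1333; (1500000−1400000)/1500000 = 0.0667.
Squared: 0.5378; 0.3600; 0.2844; 0.1600; 0.0711; 0.0400; 0.0178; 0.0044.
Sum = 1.475556; P₂ = 1.475556 / 11 = 0.134.

0.134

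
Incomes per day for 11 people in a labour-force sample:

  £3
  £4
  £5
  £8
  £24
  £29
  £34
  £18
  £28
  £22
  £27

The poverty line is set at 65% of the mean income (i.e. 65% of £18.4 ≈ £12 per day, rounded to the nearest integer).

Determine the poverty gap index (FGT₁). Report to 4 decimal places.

0.2121

Below the line: £3, £4, £5, £8 (q = 4 of N = 11).
Relative gaps: (12−3)/12 = 0.7500; (12−4)/12 = 0.6667; (12−5)/12 = 0.5833; (12−8)/12 = 0.3333.
Sum of shortfalls = 2.333333; P₁ averages over all N: 2.333333 / 11 = 0.2121.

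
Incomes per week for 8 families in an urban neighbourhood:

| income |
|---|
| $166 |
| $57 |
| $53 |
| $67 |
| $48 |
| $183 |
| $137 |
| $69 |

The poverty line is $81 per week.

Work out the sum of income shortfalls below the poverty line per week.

$111

Incomes under z: $48, $53, $57, $67, $69 (q = 5 of N = 8).
Individual gaps: 81−48 = 33; 81−53 = 28; 81−57 = 24; 81−67 = 14; 81−69 = 12.
Aggregate gap = $111.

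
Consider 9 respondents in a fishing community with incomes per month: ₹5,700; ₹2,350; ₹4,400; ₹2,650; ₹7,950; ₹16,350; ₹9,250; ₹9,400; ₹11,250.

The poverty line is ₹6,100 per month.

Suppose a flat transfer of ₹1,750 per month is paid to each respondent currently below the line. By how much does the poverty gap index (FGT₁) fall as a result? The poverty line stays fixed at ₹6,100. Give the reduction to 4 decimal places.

Before: below the line — ₹2,350, ₹2,650, ₹4,400, ₹5,700; poverty gap index (FGT₁) = 0.169399.
After the ₹1,750 transfer: below the line — ₹4,100, ₹4,400; poverty gap index (FGT₁) = 0.067395.
Reduction = 0.169399 − 0.067395 = 0.1020.

0.1020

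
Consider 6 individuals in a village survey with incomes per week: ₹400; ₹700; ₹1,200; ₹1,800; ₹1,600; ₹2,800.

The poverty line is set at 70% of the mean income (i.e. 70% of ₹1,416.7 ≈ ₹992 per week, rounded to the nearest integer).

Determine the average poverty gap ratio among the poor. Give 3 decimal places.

0.446

Below z: ₹400, ₹700 (q = 2 of N = 6).
Relative gaps: 0.5968, 0.2944; sum = 0.891129.
The income-gap ratio divides by q (the poor only): 0.891129 / 2 = 0.446.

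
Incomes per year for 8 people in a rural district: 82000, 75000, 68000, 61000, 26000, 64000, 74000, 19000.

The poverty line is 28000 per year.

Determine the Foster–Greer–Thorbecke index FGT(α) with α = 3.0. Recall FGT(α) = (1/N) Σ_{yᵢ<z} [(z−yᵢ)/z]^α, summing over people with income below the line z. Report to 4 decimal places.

Below the line: 19000, 26000 (q = 2 of N = 8).
Normalized shortfalls: (28000−19000)/28000 = 0.3214; (28000−26000)/28000 = 0.0714.
Raised to α = 3.0: 0.03321; 0.00036.
Sum = 0.033573; FGT(3.0) = 0.033573 / 8 = 0.0042.

0.0042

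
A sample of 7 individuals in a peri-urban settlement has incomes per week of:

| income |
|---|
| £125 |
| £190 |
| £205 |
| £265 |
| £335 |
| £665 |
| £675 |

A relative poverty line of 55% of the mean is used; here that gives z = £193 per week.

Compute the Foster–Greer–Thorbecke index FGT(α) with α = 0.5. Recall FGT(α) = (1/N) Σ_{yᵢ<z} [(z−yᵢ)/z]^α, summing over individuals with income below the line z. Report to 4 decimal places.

0.1026

Below the line: £125, £190 (q = 2 of N = 7).
Shortfall ratios: (193−125)/193 = 0.3523; (193−190)/193 = 0.0155.
Raised to α = 0.5: 0.59358; 0.12468.
Sum = 0.718251; FGT(0.5) = 0.718251 / 7 = 0.1026.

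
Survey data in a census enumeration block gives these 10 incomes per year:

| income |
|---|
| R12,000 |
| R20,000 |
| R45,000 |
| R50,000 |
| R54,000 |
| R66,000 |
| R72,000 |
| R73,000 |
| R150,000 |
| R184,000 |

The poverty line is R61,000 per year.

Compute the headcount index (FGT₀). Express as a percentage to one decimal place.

50.0%

5 of the 10 people have income below R61,000.
H = 5/10 = 50.0%.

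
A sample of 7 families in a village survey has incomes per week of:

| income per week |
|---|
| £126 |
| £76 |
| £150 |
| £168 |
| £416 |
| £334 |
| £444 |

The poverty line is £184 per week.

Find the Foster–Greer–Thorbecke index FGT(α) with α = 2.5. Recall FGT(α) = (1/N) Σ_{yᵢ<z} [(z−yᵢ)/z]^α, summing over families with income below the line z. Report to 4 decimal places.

0.0481

Below z: £76, £126, £150, £168 (q = 4 of N = 7).
Normalized shortfalls: (184−76)/184 = 0.5870; (184−126)/184 = 0.3152; (184−150)/184 = 0.1848; (184−168)/184 = 0.0870.
Raised to α = 2.5: 0.26395; 0.05579; 0.01468; 0.00223.
Sum = 0.336639; FGT(2.5) = 0.336639 / 7 = 0.0481.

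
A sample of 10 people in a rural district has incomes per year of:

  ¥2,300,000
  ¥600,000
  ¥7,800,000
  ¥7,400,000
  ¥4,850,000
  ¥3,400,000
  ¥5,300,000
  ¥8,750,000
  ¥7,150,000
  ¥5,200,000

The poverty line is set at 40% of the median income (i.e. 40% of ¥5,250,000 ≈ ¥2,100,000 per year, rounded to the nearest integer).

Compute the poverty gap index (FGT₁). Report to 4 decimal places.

0.0714

Incomes under z: ¥600,000 (q = 1 of N = 10).
Normalized shortfalls: (2100000−600000)/2100000 = 0.7143.
Sum of shortfalls = 0.714286; P₁ averages over all N: 0.714286 / 10 = 0.0714.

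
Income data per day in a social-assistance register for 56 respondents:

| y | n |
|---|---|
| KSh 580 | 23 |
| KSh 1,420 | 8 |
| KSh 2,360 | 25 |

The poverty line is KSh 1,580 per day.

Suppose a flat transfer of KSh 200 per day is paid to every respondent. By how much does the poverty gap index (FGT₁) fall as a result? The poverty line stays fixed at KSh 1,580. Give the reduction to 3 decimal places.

0.066

Before: below the line — 23×KSh 580, 8×KSh 1,420; poverty gap index (FGT₁) = 0.27441.
After the KSh 200 transfer: below the line — 23×KSh 780; poverty gap index (FGT₁) = 0.20796.
Reduction = 0.27441 − 0.20796 = 0.066.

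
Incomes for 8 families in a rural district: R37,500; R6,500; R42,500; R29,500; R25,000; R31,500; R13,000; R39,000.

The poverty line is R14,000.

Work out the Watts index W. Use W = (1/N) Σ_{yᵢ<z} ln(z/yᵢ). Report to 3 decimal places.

0.105

Incomes under z: R6,500, R13,000 (q = 2 of N = 8).
ln(z/y) terms: ln(14000/6500) = 0.7673; ln(14000/13000) = 0.0741.
W = 0.841363 / 8 = 0.105.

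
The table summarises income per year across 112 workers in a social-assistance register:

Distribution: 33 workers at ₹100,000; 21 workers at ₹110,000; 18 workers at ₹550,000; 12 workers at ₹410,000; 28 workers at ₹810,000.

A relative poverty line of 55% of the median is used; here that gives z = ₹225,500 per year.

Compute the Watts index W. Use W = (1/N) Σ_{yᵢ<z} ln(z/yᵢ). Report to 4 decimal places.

0.3742

Poor units: 33×₹100,000, 21×₹110,000 (q = 54 of N = 112).
ln(z/y) terms: ln(225500/100000) = 0.8131 (×33); ln(225500/110000) = 0.7178 (×21).
W = 41.908585 / 112 = 0.3742.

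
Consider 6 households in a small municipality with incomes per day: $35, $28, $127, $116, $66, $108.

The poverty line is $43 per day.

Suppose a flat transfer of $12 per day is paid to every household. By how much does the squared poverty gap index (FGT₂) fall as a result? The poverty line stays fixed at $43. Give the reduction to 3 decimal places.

Before: below the line — $28, $35; squared poverty gap index (FGT₂) = 0.02605.
After the $12 transfer: below the line — $40; squared poverty gap index (FGT₂) = 0.00081.
Reduction = 0.02605 − 0.00081 = 0.025.

0.025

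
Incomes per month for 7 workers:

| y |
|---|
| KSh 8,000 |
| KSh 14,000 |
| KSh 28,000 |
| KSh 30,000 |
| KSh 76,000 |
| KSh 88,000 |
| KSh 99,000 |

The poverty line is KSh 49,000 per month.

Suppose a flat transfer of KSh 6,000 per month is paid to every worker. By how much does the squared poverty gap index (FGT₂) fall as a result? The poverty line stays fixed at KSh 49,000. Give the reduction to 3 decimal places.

Before: below the line — KSh 8,000, KSh 14,000, KSh 28,000, KSh 30,000; squared poverty gap index (FGT₂) = 0.22062.
After the KSh 6,000 transfer: below the line — KSh 14,000, KSh 20,000, KSh 34,000, KSh 36,000; squared poverty gap index (FGT₂) = 0.14637.
Reduction = 0.22062 − 0.14637 = 0.074.

0.074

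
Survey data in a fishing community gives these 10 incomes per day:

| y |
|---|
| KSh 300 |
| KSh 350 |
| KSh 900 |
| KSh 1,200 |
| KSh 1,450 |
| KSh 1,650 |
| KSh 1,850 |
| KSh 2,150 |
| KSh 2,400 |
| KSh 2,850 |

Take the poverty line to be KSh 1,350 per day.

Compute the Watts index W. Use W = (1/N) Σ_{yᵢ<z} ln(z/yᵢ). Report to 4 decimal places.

Incomes under z: KSh 300, KSh 350, KSh 900, KSh 1,200 (q = 4 of N = 10).
ln(z/y) terms: ln(1350/300) = 1.5041; ln(1350/350) = 1.3499; ln(1350/900) = 0.4055; ln(1350/1200) = 0.1178.
W = 3.377252 / 10 = 0.3377.

0.3377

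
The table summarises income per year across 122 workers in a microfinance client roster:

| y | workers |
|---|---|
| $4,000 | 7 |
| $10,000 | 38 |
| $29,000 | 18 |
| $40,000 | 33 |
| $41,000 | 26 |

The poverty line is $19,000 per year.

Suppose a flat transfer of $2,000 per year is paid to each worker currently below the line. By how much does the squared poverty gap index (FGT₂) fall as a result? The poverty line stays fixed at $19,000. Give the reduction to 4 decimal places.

Before: below the line — 7×$4,000, 38×$10,000; squared poverty gap index (FGT₂) = 0.105649.
After the $2,000 transfer: below the line — 7×$6,000, 38×$12,000; squared poverty gap index (FGT₂) = 0.069139.
Reduction = 0.105649 − 0.069139 = 0.0365.

0.0365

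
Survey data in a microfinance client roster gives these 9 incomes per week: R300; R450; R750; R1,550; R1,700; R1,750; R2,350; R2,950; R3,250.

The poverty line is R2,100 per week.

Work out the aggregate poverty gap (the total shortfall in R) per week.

Below the line: R300, R450, R750, R1,550, R1,700, R1,750 (q = 6 of N = 9).
Individual gaps: 2100−300 = 1800; 2100−450 = 1650; 2100−750 = 1350; 2100−1550 = 550; 2100−1700 = 400; 2100−1750 = 350.
Aggregate gap = R6,100.

R6,100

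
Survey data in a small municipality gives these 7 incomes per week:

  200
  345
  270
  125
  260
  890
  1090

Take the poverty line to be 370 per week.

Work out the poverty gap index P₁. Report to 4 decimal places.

0.2510

Incomes under z: 125, 200, 260, 270, 345 (q = 5 of N = 7).
Relative gaps: (370−125)/370 = 0.6622; (370−200)/370 = 0.4595; (370−260)/370 = 0.2973; (370−270)/370 = 0.2703; (370−345)/370 = 0.0676.
Sum of shortfalls = 1.756757; P₁ averages over all N: 1.756757 / 7 = 0.2510.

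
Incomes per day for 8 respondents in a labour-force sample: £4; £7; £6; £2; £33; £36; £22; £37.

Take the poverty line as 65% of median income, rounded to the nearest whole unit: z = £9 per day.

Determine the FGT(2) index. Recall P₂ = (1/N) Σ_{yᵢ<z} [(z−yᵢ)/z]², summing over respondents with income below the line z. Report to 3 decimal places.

Below the line: £2, £4, £6, £7 (q = 4 of N = 8).
Shortfall ratios: (9−2)/9 = 0.7778; (9−4)/9 = 0.5556; (9−6)/9 = 0.3333; (9−7)/9 = 0.2222.
Squared: 0.6049; 0.3086; 0.1111; 0.0494.
Sum = 1.074074; P₂ = 1.074074 / 8 = 0.134.

0.134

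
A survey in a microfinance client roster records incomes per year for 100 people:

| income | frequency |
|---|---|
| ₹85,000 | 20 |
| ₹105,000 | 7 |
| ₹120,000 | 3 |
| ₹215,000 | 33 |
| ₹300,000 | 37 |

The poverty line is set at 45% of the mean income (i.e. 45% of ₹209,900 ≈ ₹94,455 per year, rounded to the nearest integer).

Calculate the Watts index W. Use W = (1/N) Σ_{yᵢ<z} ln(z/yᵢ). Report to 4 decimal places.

Poor units: 20×₹85,000 (q = 20 of N = 100).
ln(z/y) terms: ln(94455/85000) = 0.1055 (×20).
W = 2.109445 / 100 = 0.0211.

0.0211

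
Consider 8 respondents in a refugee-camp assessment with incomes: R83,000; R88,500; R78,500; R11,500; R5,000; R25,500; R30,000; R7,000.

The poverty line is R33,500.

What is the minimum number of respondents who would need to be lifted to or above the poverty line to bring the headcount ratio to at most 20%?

4

5 of the 8 respondents are poor, so H = 5/8 = 0.625.
A headcount ratio of at most 20% allows at most ⌊0.20 × 8⌋ = 1 poor respondents.
So at least 5 − 1 = 4 must be lifted.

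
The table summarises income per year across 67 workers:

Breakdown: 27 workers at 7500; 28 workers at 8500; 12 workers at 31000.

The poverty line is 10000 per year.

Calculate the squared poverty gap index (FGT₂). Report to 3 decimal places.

0.035

Below z: 27×7500, 28×8500 (q = 55 of N = 67).
Normalized shortfalls: (10000−7500)/10000 = 0.2500 (×27); (10000−8500)/10000 = 0.1500 (×28).
Squared: 0.0625 (×27); 0.0225 (×28).
Sum = 2.317500; P₂ = 2.317500 / 67 = 0.035.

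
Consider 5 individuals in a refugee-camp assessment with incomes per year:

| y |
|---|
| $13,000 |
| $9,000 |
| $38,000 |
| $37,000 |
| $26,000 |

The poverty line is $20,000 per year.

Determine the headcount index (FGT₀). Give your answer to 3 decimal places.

2 of the 5 individuals have income below $20,000.
H = 2/5 = 0.400.

0.400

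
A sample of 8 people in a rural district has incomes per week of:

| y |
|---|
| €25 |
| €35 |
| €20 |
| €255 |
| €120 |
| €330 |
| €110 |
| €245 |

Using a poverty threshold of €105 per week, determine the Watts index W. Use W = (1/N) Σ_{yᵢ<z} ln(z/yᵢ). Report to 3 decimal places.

0.524

Below the line: €20, €25, €35 (q = 3 of N = 8).
ln(z/y) terms: ln(105/20) = 1.6582; ln(105/25) = 1.4351; ln(105/35) = 1.0986.
W = 4.191925 / 8 = 0.524.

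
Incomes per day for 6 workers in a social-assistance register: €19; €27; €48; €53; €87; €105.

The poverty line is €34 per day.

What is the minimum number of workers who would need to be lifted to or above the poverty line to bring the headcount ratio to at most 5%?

2

2 of the 6 workers are poor, so H = 2/6 = 0.333.
A headcount ratio of at most 5% allows at most ⌊0.05 × 6⌋ = 0 poor workers.
So at least 2 − 0 = 2 must be lifted.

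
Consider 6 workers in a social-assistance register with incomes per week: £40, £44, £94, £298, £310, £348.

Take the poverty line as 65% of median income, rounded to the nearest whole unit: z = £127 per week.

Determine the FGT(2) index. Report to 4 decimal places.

Below z: £40, £44, £94 (q = 3 of N = 6).
Shortfall ratios: (127−40)/127 = 0.6850; (127−44)/127 = 0.6535; (127−94)/127 = 0.2598.
Squared: 0.4693; 0.4271; 0.0675.
Sum = 0.963916; P₂ = 0.963916 / 6 = 0.1607.

0.1607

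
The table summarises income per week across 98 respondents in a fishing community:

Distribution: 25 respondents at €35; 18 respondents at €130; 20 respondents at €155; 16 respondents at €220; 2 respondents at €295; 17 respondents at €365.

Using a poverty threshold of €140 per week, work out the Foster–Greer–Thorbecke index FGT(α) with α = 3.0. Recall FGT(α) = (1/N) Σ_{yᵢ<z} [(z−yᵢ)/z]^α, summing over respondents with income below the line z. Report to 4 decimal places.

Below the line: 25×€35, 18×€130 (q = 43 of N = 98).
Shortfall ratios: (140−35)/140 = 0.7500 (×25); (140−130)/140 = 0.0714 (×18).
Raised to α = 3.0: 0.42188 (×25); 0.00036 (×18).
Sum = 10.553435; FGT(3.0) = 10.553435 / 98 = 0.1077.

0.1077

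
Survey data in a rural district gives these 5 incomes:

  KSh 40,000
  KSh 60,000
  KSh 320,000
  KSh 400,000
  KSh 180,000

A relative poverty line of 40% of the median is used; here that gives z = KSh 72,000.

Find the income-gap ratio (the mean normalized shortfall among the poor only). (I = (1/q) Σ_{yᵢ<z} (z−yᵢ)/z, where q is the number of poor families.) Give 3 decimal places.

0.306

Below z: KSh 40,000, KSh 60,000 (q = 2 of N = 5).
Shortfall ratios (z−y)/z: 0.4444, 0.1667; sum = 0.611111.
I averages over the q = 2 poor units only: 0.611111 / 2 = 0.306.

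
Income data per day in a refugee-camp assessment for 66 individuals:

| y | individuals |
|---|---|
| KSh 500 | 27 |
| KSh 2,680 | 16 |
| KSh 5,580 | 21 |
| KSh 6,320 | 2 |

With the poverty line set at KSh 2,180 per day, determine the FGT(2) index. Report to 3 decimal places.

0.243

Below z: 27×KSh 500 (q = 27 of N = 66).
Relative gaps: (2180−500)/2180 = 0.7706 (×27).
Squared: 0.5939 (×27).
Sum = 16.035014; P₂ = 16.035014 / 66 = 0.243.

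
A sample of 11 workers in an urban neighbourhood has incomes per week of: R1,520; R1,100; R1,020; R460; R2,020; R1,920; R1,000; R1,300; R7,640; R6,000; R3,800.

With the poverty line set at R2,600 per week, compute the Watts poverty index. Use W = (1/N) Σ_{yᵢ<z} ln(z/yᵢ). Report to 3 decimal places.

Incomes under z: R460, R1,000, R1,020, R1,100, R1,300, R1,520, R1,920, R2,020 (q = 8 of N = 11).
Log gaps: ln(2600/460) = 1.7320; ln(2600/1000) = 0.9555; ln(2600/1020) = 0.9357; ln(2600/1100) = 0.8602; ln(2600/1300) = 0.6931; ln(2600/1520) = 0.5368; ln(2600/1920) = 0.3032; ln(2600/2020) = 0.2524.
W = 6.269010 / 11 = 0.570.

0.570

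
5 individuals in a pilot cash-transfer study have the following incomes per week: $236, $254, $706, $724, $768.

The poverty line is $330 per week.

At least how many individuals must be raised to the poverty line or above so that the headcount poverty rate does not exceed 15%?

2

Currently q = 2 of N = 5 are below the line (H = 0.400).
A headcount ratio of at most 15% allows at most ⌊0.15 × 5⌋ = 0 poor individuals.
So at least 2 − 0 = 2 must be lifted.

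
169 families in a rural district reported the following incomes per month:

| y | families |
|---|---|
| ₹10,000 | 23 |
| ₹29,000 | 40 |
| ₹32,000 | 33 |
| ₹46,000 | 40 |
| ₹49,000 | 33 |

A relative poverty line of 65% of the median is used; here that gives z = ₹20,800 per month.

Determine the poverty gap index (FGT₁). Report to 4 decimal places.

Below z: 23×₹10,000 (q = 23 of N = 169).
Gap ratios (z−y)/z: (20800−10000)/20800 = 0.5192 (×23).
Σ = 11.942308. Dividing by the full population N = 169 gives P₁ = 0.0707.

0.0707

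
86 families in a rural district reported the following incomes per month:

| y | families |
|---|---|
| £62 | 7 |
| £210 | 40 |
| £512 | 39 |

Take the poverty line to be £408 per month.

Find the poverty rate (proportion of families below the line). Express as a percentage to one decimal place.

54.7%

47 of the 86 families have income below £408.
H = 47/86 = 54.7%.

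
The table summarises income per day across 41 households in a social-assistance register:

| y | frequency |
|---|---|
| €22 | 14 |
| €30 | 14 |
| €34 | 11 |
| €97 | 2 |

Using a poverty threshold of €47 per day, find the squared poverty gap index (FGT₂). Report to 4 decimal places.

0.1618

Below the line: 14×€22, 14×€30, 11×€34 (q = 39 of N = 41).
Shortfall ratios: (47−22)/47 = 0.5319 (×14); (47−30)/47 = 0.3617 (×14); (47−34)/47 = 0.2766 (×11).
Squared: 0.2829 (×14); 0.1308 (×14); 0.0765 (×11).
Sum = 6.634224; P₂ = 6.634224 / 41 = 0.1618.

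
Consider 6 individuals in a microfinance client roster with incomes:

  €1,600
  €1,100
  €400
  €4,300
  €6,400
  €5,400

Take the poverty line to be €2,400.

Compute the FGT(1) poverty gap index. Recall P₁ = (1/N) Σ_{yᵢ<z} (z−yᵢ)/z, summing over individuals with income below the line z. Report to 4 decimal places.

0.2847

Below the line: €400, €1,100, €1,600 (q = 3 of N = 6).
Normalized shortfalls: (2400−400)/2400 = 0.8333; (2400−1100)/2400 = 0.5417; (2400−1600)/2400 = 0.3333.
Sum of shortfalls = 1.708333; P₁ averages over all N: 1.708333 / 6 = 0.2847.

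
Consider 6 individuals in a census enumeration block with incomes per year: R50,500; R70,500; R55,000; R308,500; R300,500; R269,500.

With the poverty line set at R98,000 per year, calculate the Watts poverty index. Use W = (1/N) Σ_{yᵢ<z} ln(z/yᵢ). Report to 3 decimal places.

Incomes under z: R50,500, R55,000, R70,500 (q = 3 of N = 6).
ln(z/y) terms: ln(98000/50500) = 0.6630; ln(98000/55000) = 0.5776; ln(98000/70500) = 0.3294.
W = 1.569983 / 6 = 0.262.

0.262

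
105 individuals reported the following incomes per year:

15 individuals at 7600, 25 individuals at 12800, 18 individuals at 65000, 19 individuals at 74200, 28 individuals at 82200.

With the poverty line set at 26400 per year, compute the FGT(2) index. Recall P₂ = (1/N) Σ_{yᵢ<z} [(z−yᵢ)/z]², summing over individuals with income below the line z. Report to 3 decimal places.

Incomes under z: 15×7600, 25×12800 (q = 40 of N = 105).
Normalized shortfalls: (26400−7600)/26400 = 0.7121 (×15); (26400−12800)/26400 = 0.5152 (×25).
Squared: 0.5071 (×15); 0.2654 (×25).
Sum = 14.241276; P₂ = 14.241276 / 105 = 0.136.

0.136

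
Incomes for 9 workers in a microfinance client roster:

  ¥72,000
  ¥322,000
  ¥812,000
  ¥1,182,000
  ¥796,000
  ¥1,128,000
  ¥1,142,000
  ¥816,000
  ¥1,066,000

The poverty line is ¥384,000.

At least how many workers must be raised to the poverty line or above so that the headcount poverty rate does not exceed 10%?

2

2 of the 9 workers are poor, so H = 2/9 = 0.222.
A headcount ratio of at most 10% allows at most ⌊0.10 × 9⌋ = 0 poor workers.
So at least 2 − 0 = 2 must be lifted.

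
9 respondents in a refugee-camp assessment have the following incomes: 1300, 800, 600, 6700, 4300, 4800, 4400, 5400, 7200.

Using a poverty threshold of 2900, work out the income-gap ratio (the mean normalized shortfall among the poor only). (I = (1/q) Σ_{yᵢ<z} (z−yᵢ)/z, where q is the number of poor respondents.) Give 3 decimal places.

0.690

Below z: 600, 800, 1300 (q = 3 of N = 9).
Relative gaps: 0.7931, 0.7241, 0.5517; sum = 2.068966.
The income-gap ratio divides by q (the poor only): 2.068966 / 3 = 0.690.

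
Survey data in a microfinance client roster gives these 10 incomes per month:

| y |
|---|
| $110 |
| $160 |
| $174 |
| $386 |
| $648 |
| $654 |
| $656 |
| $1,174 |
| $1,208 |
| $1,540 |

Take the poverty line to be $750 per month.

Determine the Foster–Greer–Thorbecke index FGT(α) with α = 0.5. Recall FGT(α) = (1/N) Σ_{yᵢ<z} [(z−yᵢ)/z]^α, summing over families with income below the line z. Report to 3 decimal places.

0.446

Incomes under z: $110, $160, $174, $386, $648, $654, $656 (q = 7 of N = 10).
Normalized shortfalls: (750−110)/750 = 0.8533; (750−160)/750 = 0.7867; (750−174)/750 = 0.7680; (750−386)/750 = 0.4853; (750−648)/750 = 0.1360; (750−654)/750 = 0.1280; (750−656)/750 = 0.1253.
Raised to α = 0.5: 0.92376; 0.88694; 0.87636; 0.69666; 0.36878; 0.35777; 0.35402.
Sum = 4.464295; FGT(0.5) = 4.464295 / 10 = 0.446.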